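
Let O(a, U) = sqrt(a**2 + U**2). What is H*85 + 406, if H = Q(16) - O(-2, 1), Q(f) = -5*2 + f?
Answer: 916 - 85*sqrt(5) ≈ 725.93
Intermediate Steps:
Q(f) = -10 + f
O(a, U) = sqrt(U**2 + a**2)
H = 6 - sqrt(5) (H = (-10 + 16) - sqrt(1**2 + (-2)**2) = 6 - sqrt(1 + 4) = 6 - sqrt(5) ≈ 3.7639)
H*85 + 406 = (6 - sqrt(5))*85 + 406 = (510 - 85*sqrt(5)) + 406 = 916 - 85*sqrt(5)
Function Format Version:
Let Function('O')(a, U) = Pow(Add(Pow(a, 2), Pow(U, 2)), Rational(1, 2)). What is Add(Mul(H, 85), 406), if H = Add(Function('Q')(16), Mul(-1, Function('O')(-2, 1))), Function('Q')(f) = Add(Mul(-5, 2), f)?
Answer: Add(916, Mul(-85, Pow(5, Rational(1, 2)))) ≈ 725.93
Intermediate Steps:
Function('Q')(f) = Add(-10, f)
Function('O')(a, U) = Pow(Add(Pow(U, 2), Pow(a, 2)), Rational(1, 2))
H = Add(6, Mul(-1, Pow(5, Rational(1, 2)))) (H = Add(Add(-10, 16), Mul(-1, Pow(Add(Pow(1, 2), Pow(-2, 2)), Rational(1, 2)))) = Add(6, Mul(-1, Pow(Add(1, 4), Rational(1, 2)))) = Add(6, Mul(-1, Pow(5, Rational(1, 2)))) ≈ 3.7639)
Add(Mul(H, 85), 406) = Add(Mul(Add(6, Mul(-1, Pow(5, Rational(1, 2)))), 85), 406) = Add(Add(510, Mul(-85, Pow(5, Rational(1, 2)))), 406) = Add(916, Mul(-85, Pow(5, Rational(1, 2))))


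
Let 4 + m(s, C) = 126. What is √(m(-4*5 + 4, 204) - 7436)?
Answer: I*√7314 ≈ 85.522*I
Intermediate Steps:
m(s, C) = 122 (m(s, C) = -4 + 126 = 122)
√(m(-4*5 + 4, 204) - 7436) = √(122 - 7436) = √(-7314) = I*√7314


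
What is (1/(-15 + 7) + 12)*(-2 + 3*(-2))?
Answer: -95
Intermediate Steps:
(1/(-15 + 7) + 12)*(-2 + 3*(-2)) = (1/(-8) + 12)*(-2 - 6) = (-⅛ + 12)*(-8) = (95/8)*(-8) = -95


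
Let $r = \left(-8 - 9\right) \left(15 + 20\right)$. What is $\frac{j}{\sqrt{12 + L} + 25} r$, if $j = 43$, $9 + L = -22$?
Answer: $- \frac{91375}{92} + \frac{3655 i \sqrt{19}}{92} \approx -993.21 + 173.17 i$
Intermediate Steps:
$L = -31$ ($L = -9 - 22 = -31$)
$r = -595$ ($r = \left(-17\right) 35 = -595$)
$\frac{j}{\sqrt{12 + L} + 25} r = \frac{1}{\sqrt{12 - 31} + 25} \cdot 43 \left(-595\right) = \frac{1}{\sqrt{-19} + 25} \cdot 43 \left(-595\right) = \frac{1}{i \sqrt{19} + 25} \cdot 43 \left(-595\right) = \frac{1}{25 + i \sqrt{19}} \cdot 43 \left(-595\right) = \frac{43}{25 + i \sqrt{19}} \left(-595\right) = - \frac{25585}{25 + i \sqrt{19}}$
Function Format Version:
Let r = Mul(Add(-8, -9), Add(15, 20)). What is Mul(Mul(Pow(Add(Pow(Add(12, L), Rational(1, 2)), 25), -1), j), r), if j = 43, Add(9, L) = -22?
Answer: Add(Rational(-91375, 92), Mul(Rational(3655, 92), I, Pow(19, Rational(1, 2)))) ≈ Add(-993.21, Mul(173.17, I))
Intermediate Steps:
L = -31 (L = Add(-9, -22) = -31)
r = -595 (r = Mul(-17, 35) = -595)
Mul(Mul(Pow(Add(Pow(Add(12, L), Rational(1, 2)), 25), -1), j), r) = Mul(Mul(Pow(Add(Pow(Add(12, -31), Rational(1, 2)), 25), -1), 43), -595) = Mul(Mul(Pow(Add(Pow(-19, Rational(1, 2)), 25), -1), 43), -595) = Mul(Mul(Pow(Add(Mul(I, Pow(19, Rational(1, 2))), 25), -1), 43), -595) = Mul(Mul(Pow(Add(25, Mul(I, Pow(19, Rational(1, 2)))), -1), 43), -595) = Mul(Mul(43, Pow(Add(25, Mul(I, Pow(19, Rational(1, 2)))), -1)), -595) = Mul(-25585, Pow(Add(25, Mul(I, Pow(19, Rational(1, 2)))), -1))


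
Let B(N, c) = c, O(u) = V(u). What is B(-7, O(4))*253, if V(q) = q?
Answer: 1012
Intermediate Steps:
O(u) = u
B(-7, O(4))*253 = 4*253 = 1012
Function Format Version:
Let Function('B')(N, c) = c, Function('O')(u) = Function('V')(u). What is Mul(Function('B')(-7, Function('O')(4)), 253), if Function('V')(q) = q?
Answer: 1012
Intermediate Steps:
Function('O')(u) = u
Mul(Function('B')(-7, Function('O')(4)), 253) = Mul(4, 253) = 1012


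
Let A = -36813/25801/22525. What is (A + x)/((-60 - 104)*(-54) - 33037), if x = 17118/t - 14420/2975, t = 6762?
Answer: 1516676773286/15837969836122175 ≈ 9.5762e-5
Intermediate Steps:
A = -36813/581167525 (A = -36813*1/25801*(1/22525) = -36813/25801*1/22525 = -36813/581167525 ≈ -6.3343e-5)
x = -221819/95795 (x = 17118/6762 - 14420/2975 = 17118*(1/6762) - 14420*1/2975 = 2853/1127 - 412/85 = -221819/95795 ≈ -2.3156)
(A + x)/((-60 - 104)*(-54) - 33037) = (-36813/581167525 - 221819/95795)/((-60 - 104)*(-54) - 33037) = -1516676773286/(654975800675*(-164*(-54) - 33037)) = -1516676773286/(654975800675*(8856 - 33037)) = -1516676773286/654975800675/(-24181) = -1516676773286/654975800675*(-1/24181) = 1516676773286/15837969836122175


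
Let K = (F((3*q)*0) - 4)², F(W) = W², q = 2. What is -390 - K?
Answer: -406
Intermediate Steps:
K = 16 (K = (((3*2)*0)² - 4)² = ((6*0)² - 4)² = (0² - 4)² = (0 - 4)² = (-4)² = 16)
-390 - K = -390 - 1*16 = -390 - 16 = -406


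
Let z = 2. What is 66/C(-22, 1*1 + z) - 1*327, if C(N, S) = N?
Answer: -330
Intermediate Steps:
66/C(-22, 1*1 + z) - 1*327 = 66/(-22) - 1*327 = 66*(-1/22) - 327 = -3 - 327 = -330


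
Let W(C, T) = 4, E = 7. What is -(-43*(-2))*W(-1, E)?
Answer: -344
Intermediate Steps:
-(-43*(-2))*W(-1, E) = -(-43*(-2))*4 = -86*4 = -1*344 = -344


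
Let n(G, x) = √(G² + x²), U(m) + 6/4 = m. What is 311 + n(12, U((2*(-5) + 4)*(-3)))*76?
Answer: 311 + 114*√185 ≈ 1861.6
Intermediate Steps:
U(m) = -3/2 + m
311 + n(12, U((2*(-5) + 4)*(-3)))*76 = 311 + √(12² + (-3/2 + (2*(-5) + 4)*(-3))²)*76 = 311 + √(144 + (-3/2 + (-10 + 4)*(-3))²)*76 = 311 + √(144 + (-3/2 - 6*(-3))²)*76 = 311 + √(144 + (-3/2 + 18)²)*76 = 311 + √(144 + (33/2)²)*76 = 311 + √(144 + 1089/4)*76 = 311 + √(1665/4)*76 = 311 + (3*√185/2)*76 = 311 + 114*√185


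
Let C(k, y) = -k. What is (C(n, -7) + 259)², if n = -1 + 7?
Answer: 64009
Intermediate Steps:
n = 6
(C(n, -7) + 259)² = (-1*6 + 259)² = (-6 + 259)² = 253² = 64009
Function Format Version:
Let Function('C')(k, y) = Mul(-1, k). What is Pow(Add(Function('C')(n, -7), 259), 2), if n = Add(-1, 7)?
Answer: 64009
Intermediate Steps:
n = 6
Pow(Add(Function('C')(n, -7), 259), 2) = Pow(Add(Mul(-1, 6), 259), 2) = Pow(Add(-6, 259), 2) = Pow(253, 2) = 64009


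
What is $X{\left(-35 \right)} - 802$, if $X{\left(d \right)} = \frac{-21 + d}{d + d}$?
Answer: $- \frac{4006}{5} \approx -801.2$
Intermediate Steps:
$X{\left(d \right)} = \frac{-21 + d}{2 d}$
$X{\left(-35 \right)} - 802 = \frac{-21 - 35}{2 \left(-35\right)} - 802 = \frac{1}{2} \left(- \frac{1}{35}\right) \left(-56\right) - 802 = \frac{4}{5} - 802 = - \frac{4006}{5}$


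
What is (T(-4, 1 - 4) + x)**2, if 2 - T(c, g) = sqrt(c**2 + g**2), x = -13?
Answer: 256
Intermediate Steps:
T(c, g) = 2 - sqrt(c**2 + g**2)
(T(-4, 1 - 4) + x)**2 = ((2 - sqrt((-4)**2 + (1 - 4)**2)) - 13)**2 = ((2 - sqrt(16 + (-3)**2)) - 13)**2 = ((2 - sqrt(16 + 9)) - 13)**2 = ((2 - sqrt(25)) - 13)**2 = ((2 - 1*5) - 13)**2 = ((2 - 5) - 13)**2 = (-3 - 13)**2 = (-16)**2 = 256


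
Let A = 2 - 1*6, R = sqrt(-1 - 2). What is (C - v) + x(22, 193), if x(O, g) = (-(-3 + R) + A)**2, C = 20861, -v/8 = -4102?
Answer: -11957 + 2*I*sqrt(3) ≈ -11957.0 + 3.4641*I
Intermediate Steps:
v = 32816 (v = -8*(-4102) = 32816)
R = I*sqrt(3) (R = sqrt(-3) = I*sqrt(3) ≈ 1.732*I)
A = -4 (A = 2 - 6 = -4)
x(O, g) = (-1 - I*sqrt(3))**2 (x(O, g) = (-(-3 + I*sqrt(3)) - 4)**2 = ((3 - I*sqrt(3)) - 4)**2 = (-1 - I*sqrt(3))**2)
(C - v) + x(22, 193) = (20861 - 1*32816) + (1 + I*sqrt(3))**2 = (20861 - 32816) + (1 + I*sqrt(3))**2 = -11955 + (1 + I*sqrt(3))**2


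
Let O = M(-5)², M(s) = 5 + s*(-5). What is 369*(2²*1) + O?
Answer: 2376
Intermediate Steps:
M(s) = 5 - 5*s
O = 900 (O = (5 - 5*(-5))² = (5 + 25)² = 30² = 900)
369*(2²*1) + O = 369*(2²*1) + 900 = 369*(4*1) + 900 = 369*4 + 900 = 1476 + 900 = 2376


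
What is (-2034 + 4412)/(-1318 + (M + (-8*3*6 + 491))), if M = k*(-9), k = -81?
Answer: -1189/121 ≈ -9.8264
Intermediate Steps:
M = 729 (M = -81*(-9) = 729)
(-2034 + 4412)/(-1318 + (M + (-8*3*6 + 491))) = (-2034 + 4412)/(-1318 + (729 + (-8*3*6 + 491))) = 2378/(-1318 + (729 + (-24*6 + 491))) = 2378/(-1318 + (729 + (-144 + 491))) = 2378/(-1318 + (729 + 347)) = 2378/(-1318 + 1076) = 2378/(-242) = 2378*(-1/242) = -1189/121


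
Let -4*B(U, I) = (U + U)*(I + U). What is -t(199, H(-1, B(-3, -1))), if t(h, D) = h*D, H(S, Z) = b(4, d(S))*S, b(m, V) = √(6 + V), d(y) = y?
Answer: 199*√5 ≈ 444.98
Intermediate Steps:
B(U, I) = -U*(I + U)/2 (B(U, I) = -(U + U)*(I + U)/4 = -2*U*(I + U)/4 = -U*(I + U)/2)
H(S, Z) = S*√(6 + S) (H(S, Z) = √(6 + S)*S = S*√(6 + S))
t(h, D) = D*h
-t(199, H(-1, B(-3, -1))) = -(-√(6 - 1))*199 = -(-√5)*199 = -(-199)*√5 = 199*√5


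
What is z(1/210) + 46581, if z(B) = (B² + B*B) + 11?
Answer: 1027353601/22050 ≈ 46592.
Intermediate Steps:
z(B) = 11 + 2*B² (z(B) = (B² + B²) + 11 = 2*B² + 11 = 11 + 2*B²)
z(1/210) + 46581 = (11 + 2*(1/210)²) + 46581 = (11 + 2*(1/44100)) + 46581 = (11 + 1/22050) + 46581 = 242551/22050 + 46581 = 1027353601/22050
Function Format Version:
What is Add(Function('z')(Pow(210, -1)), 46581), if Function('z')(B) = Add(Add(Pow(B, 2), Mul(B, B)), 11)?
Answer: Rational(1027353601, 22050) ≈ 46592.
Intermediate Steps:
Function('z')(B) = Add(11, Mul(2, Pow(B, 2))) (Function('z')(B) = Add(Add(Pow(B, 2), Pow(B, 2)), 11) = Add(Mul(2, Pow(B, 2)), 11) = Add(11, Mul(2, Pow(B, 2))))
Add(Function('z')(Pow(210, -1)), 46581) = Add(Add(11, Mul(2, Pow(Pow(210, -1), 2))), 46581) = Add(Add(11, Mul(2, Pow(Rational(1, 210), 2))), 46581) = Add(Add(11, Mul(2, Rational(1, 44100))), 46581) = Add(Add(11, Rational(1, 22050)), 46581) = Add(Rational(242551, 22050), 46581) = Rational(1027353601, 22050)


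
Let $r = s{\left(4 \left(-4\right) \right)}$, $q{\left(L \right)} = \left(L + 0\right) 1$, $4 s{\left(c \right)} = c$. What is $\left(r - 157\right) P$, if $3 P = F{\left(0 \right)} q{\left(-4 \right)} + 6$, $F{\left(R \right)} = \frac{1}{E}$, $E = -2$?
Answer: $- \frac{1288}{3} \approx -429.33$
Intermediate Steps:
$F{\left(R \right)} = - \frac{1}{2}$ ($F{\left(R \right)} = \frac{1}{-2} = - \frac{1}{2}$)
$s{\left(c \right)} = \frac{c}{4}$
$q{\left(L \right)} = L$ ($q{\left(L \right)} = L 1 = L$)
$r = -4$ ($r = \frac{4 \left(-4\right)}{4} = \frac{1}{4} \left(-16\right) = -4$)
$P = \frac{8}{3}$ ($P = \frac{\left(- \frac{1}{2}\right) \left(-4\right) + 6}{3} = \frac{2 + 6}{3} = \frac{1}{3} \cdot 8 = \frac{8}{3} \approx 2.6667$)
$\left(r - 157\right) P = \left(-4 - 157\right) \frac{8}{3} = \left(-161\right) \frac{8}{3} = - \frac{1288}{3}$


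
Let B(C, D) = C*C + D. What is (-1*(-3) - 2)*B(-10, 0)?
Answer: 100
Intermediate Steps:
B(C, D) = D + C² (B(C, D) = C² + D = D + C²)
(-1*(-3) - 2)*B(-10, 0) = (-1*(-3) - 2)*(0 + (-10)²) = (3 - 2)*(0 + 100) = 1*100 = 100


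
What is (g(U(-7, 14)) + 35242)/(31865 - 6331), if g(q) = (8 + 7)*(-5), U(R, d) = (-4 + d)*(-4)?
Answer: 35167/25534 ≈ 1.3773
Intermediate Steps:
U(R, d) = 16 - 4*d
g(q) = -75 (g(q) = 15*(-5) = -75)
(g(U(-7, 14)) + 35242)/(31865 - 6331) = (-75 + 35242)/(31865 - 6331) = 35167/25534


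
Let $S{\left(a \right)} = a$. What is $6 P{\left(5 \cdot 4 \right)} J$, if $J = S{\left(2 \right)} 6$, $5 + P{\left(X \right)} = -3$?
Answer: $-576$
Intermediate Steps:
$P{\left(X \right)} = -8$ ($P{\left(X \right)} = -5 - 3 = -8$)
$J = 12$ ($J = 2 \cdot 6 = 12$)
$6 P{\left(5 \cdot 4 \right)} J = 6 \left(-8\right) 12 = \left(-48\right) 12 = -576$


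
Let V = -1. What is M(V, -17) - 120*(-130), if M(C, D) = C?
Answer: 15599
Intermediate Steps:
M(V, -17) - 120*(-130) = -1 - 120*(-130) = -1 + 15600 = 15599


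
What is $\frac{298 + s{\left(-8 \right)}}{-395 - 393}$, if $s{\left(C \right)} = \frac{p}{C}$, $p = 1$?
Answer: $- \frac{2383}{6304} \approx -0.37801$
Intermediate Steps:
$s{\left(C \right)} = \frac{1}{C}$ ($s{\left(C \right)} = 1 \frac{1}{C} = \frac{1}{C}$)
$\frac{298 + s{\left(-8 \right)}}{-395 - 393} = \frac{298 + \frac{1}{-8}}{-395 - 393} = \frac{298 - \frac{1}{8}}{-788} = \frac{2383}{8} \left(- \frac{1}{788}\right) = - \frac{2383}{6304}$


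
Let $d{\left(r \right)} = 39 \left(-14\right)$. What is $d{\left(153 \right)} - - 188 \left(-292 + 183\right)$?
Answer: $-21038$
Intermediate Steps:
$d{\left(r \right)} = -546$
$d{\left(153 \right)} - - 188 \left(-292 + 183\right) = -546 - - 188 \left(-292 + 183\right) = -546 - \left(-188\right) \left(-109\right) = -546 - 20492 = -21038$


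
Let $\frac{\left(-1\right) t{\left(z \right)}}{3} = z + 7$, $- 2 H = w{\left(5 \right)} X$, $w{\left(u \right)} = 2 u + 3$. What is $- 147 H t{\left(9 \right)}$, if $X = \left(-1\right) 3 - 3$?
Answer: $275184$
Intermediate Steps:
$w{\left(u \right)} = 3 + 2 u$
$X = -6$ ($X = -3 - 3 = -6$)
$H = 39$ ($H = - \frac{\left(3 + 2 \cdot 5\right) \left(-6\right)}{2} = - \frac{\left(3 + 10\right) \left(-6\right)}{2} = - \frac{13 \left(-6\right)}{2} = \left(- \frac{1}{2}\right) \left(-78\right) = 39$)
$t{\left(z \right)} = -21 - 3 z$ ($t{\left(z \right)} = - 3 \left(z + 7\right) = - 3 \left(7 + z\right) = -21 - 3 z$)
$- 147 H t{\left(9 \right)} = \left(-147\right) 39 \left(-21 - 27\right) = - 5733 \left(-21 - 27\right) = \left(-5733\right) \left(-48\right) = 275184$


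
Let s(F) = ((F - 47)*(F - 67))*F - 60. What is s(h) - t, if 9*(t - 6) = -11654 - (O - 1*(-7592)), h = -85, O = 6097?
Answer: -15324211/9 ≈ -1.7027e+6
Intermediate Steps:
s(F) = -60 + F*(-67 + F)*(-47 + F) (s(F) = ((-47 + F)*(-67 + F))*F - 60 = ((-67 + F)*(-47 + F))*F - 60 = F*(-67 + F)*(-47 + F) - 60 = -60 + F*(-67 + F)*(-47 + F))
t = -25289/9 (t = 6 + (-11654 - (6097 - 1*(-7592)))/9 = 6 + (-11654 - (6097 + 7592))/9 = 6 + (-11654 - 1*13689)/9 = 6 + (-11654 - 13689)/9 = 6 + (⅑)*(-25343) = 6 - 25343/9 = -25289/9 ≈ -2809.9)
s(h) - t = (-60 + (-85)³ - 114*(-85)² + 3149*(-85)) - 1*(-25289/9) = (-60 - 614125 - 114*7225 - 267665) + 25289/9 = (-60 - 614125 - 823650 - 267665) + 25289/9 = -1705500 + 25289/9 = -15324211/9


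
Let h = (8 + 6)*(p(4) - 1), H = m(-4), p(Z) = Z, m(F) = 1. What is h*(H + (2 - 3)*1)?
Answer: 0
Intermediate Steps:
H = 1
h = 42 (h = (8 + 6)*(4 - 1) = 14*3 = 42)
h*(H + (2 - 3)*1) = 42*(1 + (2 - 3)*1) = 42*(1 - 1*1) = 42*(1 - 1) = 42*0 = 0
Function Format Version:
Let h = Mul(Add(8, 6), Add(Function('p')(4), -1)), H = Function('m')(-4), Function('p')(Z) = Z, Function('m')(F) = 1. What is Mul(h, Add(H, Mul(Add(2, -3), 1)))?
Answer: 0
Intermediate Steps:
H = 1
h = 42 (h = Mul(Add(8, 6), Add(4, -1)) = Mul(14, 3) = 42)
Mul(h, Add(H, Mul(Add(2, -3), 1))) = Mul(42, Add(1, Mul(Add(2, -3), 1))) = Mul(42, Add(1, Mul(-1, 1))) = Mul(42, Add(1, -1)) = Mul(42, 0) = 0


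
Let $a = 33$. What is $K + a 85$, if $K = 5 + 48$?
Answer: $2858$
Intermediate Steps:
$K = 53$
$K + a 85 = 53 + 33 \cdot 85 = 53 + 2805 = 2858$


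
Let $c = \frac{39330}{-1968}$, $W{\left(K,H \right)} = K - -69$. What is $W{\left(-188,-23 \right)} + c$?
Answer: $- \frac{45587}{328} \approx -138.98$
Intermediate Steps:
$W{\left(K,H \right)} = 69 + K$ ($W{\left(K,H \right)} = K + 69 = 69 + K$)
$c = - \frac{6555}{328}$ ($c = 39330 \left(- \frac{1}{1968}\right) = - \frac{6555}{328} \approx -19.985$)
$W{\left(-188,-23 \right)} + c = \left(69 - 188\right) - \frac{6555}{328} = -119 - \frac{6555}{328} = - \frac{45587}{328}$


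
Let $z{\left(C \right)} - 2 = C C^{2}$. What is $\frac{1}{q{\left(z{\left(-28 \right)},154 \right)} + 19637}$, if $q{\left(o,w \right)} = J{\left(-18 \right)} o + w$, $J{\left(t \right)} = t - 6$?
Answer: $\frac{1}{546591} \approx 1.8295 \cdot 10^{-6}$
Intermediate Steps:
$z{\left(C \right)} = 2 + C^{3}$ ($z{\left(C \right)} = 2 + C C^{2} = 2 + C^{3}$)
$J{\left(t \right)} = -6 + t$
$q{\left(o,w \right)} = w - 24 o$ ($q{\left(o,w \right)} = \left(-6 - 18\right) o + w = - 24 o + w = w - 24 o$)
$\frac{1}{q{\left(z{\left(-28 \right)},154 \right)} + 19637} = \frac{1}{\left(154 - 24 \left(2 + \left(-28\right)^{3}\right)\right) + 19637} = \frac{1}{\left(154 - 24 \left(2 - 21952\right)\right) + 19637} = \frac{1}{\left(154 - -526800\right) + 19637} = \frac{1}{\left(154 + 526800\right) + 19637} = \frac{1}{526954 + 19637} = \frac{1}{546591}$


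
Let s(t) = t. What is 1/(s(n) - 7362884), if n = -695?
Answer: -1/7363579 ≈ -1.3580e-7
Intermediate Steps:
1/(s(n) - 7362884) = 1/(-695 - 7362884) = 1/(-7363579) = -1/7363579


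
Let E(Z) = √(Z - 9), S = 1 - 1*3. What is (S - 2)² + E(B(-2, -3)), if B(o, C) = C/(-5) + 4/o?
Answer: 16 + 2*I*√65/5 ≈ 16.0 + 3.2249*I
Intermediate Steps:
S = -2 (S = 1 - 3 = -2)
B(o, C) = 4/o - C/5 (B(o, C) = C*(-⅕) + 4/o = -C/5 + 4/o = 4/o - C/5)
E(Z) = √(-9 + Z)
(S - 2)² + E(B(-2, -3)) = (-2 - 2)² + √(-9 + (4/(-2) - ⅕*(-3))) = (-4)² + √(-9 + (4*(-½) + ⅗)) = 16 + √(-9 + (-2 + ⅗)) = 16 + √(-9 - 7/5) = 16 + √(-52/5) = 16 + 2*I*√65/5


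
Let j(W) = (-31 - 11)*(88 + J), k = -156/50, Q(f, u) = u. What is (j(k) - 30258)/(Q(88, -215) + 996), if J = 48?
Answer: -3270/71 ≈ -46.056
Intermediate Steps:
k = -78/25 (k = -156*1/50 = -78/25 ≈ -3.1200)
j(W) = -5712 (j(W) = (-31 - 11)*(88 + 48) = -42*136 = -5712)
(j(k) - 30258)/(Q(88, -215) + 996) = (-5712 - 30258)/(-215 + 996) = -35970/781 = -35970*1/781 = -3270/71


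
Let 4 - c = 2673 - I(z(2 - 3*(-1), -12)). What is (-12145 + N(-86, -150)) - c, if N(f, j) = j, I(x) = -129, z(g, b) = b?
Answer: -9497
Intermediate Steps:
c = -2798 (c = 4 - (2673 - 1*(-129)) = 4 - (2673 + 129) = 4 - 1*2802 = 4 - 2802 = -2798)
(-12145 + N(-86, -150)) - c = (-12145 - 150) - 1*(-2798) = -12295 + 2798 = -9497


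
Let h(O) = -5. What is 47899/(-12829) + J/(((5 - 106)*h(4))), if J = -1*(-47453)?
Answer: 584585542/6478645 ≈ 90.233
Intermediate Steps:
J = 47453
47899/(-12829) + J/(((5 - 106)*h(4))) = 47899/(-12829) + 47453/(((5 - 106)*(-5))) = 47899*(-1/12829) + 47453/((-101*(-5))) = -47899/12829 + 47453/505 = 584585542/6478645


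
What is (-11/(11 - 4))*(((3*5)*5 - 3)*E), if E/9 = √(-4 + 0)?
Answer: -14256*I/7 ≈ -2036.6*I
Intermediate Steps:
E = 18*I (E = 9*√(-4 + 0) = 9*√(-4) = 9*(2*I) = 18*I ≈ 18.0*I)
(-11/(11 - 4))*(((3*5)*5 - 3)*E) = (-11/(11 - 4))*(((3*5)*5 - 3)*(18*I)) = (-11/7)*((15*5 - 3)*(18*I)) = (-11*⅐)*((75 - 3)*(18*I)) = -792*18*I/7 = -14256*I/7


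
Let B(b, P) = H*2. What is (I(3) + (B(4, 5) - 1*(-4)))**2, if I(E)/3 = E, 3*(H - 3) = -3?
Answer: 289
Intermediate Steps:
H = 2 (H = 3 + (1/3)*(-3) = 3 - 1 = 2)
B(b, P) = 4 (B(b, P) = 2*2 = 4)
I(E) = 3*E
(I(3) + (B(4, 5) - 1*(-4)))**2 = (3*3 + (4 - 1*(-4)))**2 = (9 + (4 + 4))**2 = (9 + 8)**2 = 17**2 = 289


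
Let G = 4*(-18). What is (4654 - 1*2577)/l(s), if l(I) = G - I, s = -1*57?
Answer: -2077/15 ≈ -138.47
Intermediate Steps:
s = -57
G = -72
l(I) = -72 - I
(4654 - 1*2577)/l(s) = (4654 - 1*2577)/(-72 - 1*(-57)) = (4654 - 2577)/(-72 + 57) = 2077/(-15) = 2077*(-1/15) = -2077/15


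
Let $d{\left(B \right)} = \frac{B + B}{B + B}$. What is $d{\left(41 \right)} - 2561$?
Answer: $-2560$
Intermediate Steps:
$d{\left(B \right)} = 1$ ($d{\left(B \right)} = \frac{2 B}{2 B} = 2 B \frac{1}{2 B} = 1$)
$d{\left(41 \right)} - 2561 = 1 - 2561 = -2560$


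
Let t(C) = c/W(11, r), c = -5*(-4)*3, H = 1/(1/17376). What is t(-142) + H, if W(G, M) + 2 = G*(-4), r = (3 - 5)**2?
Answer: 399618/23 ≈ 17375.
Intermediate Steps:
r = 4 (r = (-2)**2 = 4)
H = 17376 (H = 1/(1/17376) = 17376)
W(G, M) = -2 - 4*G (W(G, M) = -2 + G*(-4) = -2 - 4*G)
c = 60 (c = 20*3 = 60)
t(C) = -30/23 (t(C) = 60/(-2 - 4*11) = 60/(-2 - 44) = 60/(-46) = 60*(-1/46) = -30/23)
t(-142) + H = -30/23 + 17376 = 399618/23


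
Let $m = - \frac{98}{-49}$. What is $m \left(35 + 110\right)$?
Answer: $290$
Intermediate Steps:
$m = 2$ ($m = \left(-98\right) \left(- \frac{1}{49}\right) = 2$)
$m \left(35 + 110\right) = 2 \left(35 + 110\right) = 2 \cdot 145 = 290$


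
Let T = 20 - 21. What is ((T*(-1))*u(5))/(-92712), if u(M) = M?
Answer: -5/92712 ≈ -5.3930e-5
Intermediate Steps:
T = -1
((T*(-1))*u(5))/(-92712) = (-1*(-1)*5)/(-92712) = (1*5)*(-1/92712) = 5*(-1/92712) = -5/92712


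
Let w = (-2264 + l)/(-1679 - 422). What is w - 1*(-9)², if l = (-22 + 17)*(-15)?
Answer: -15272/191 ≈ -79.958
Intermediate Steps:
l = 75 (l = -5*(-15) = 75)
w = 199/191 (w = (-2264 + 75)/(-1679 - 422) = -2189/(-2101) = -2189*(-1/2101) = 199/191 ≈ 1.0419)
w - 1*(-9)² = 199/191 - 1*(-9)² = 199/191 - 1*81 = 199/191 - 81 = -15272/191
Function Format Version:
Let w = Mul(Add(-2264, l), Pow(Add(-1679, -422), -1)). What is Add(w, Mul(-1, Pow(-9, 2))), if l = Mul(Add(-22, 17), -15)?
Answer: Rational(-15272, 191) ≈ -79.958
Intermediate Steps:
l = 75 (l = Mul(-5, -15) = 75)
w = Rational(199, 191) (w = Mul(Add(-2264, 75), Pow(Add(-1679, -422), -1)) = Mul(-2189, Pow(-2101, -1)) = Mul(-2189, Rational(-1, 2101)) = Rational(199, 191) ≈ 1.0419)
Add(w, Mul(-1, Pow(-9, 2))) = Add(Rational(199, 191), Mul(-1, Pow(-9, 2))) = Add(Rational(199, 191), Mul(-1, 81)) = Add(Rational(199, 191), -81) = Rational(-15272, 191)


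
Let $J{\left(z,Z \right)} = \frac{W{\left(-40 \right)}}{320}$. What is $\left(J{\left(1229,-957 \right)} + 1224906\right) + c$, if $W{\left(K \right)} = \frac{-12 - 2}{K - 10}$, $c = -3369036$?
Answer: $- \frac{17153039993}{8000} \approx -2.1441 \cdot 10^{6}$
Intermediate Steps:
$W{\left(K \right)} = - \frac{14}{-10 + K}$
$J{\left(z,Z \right)} = \frac{7}{8000}$ ($J{\left(z,Z \right)} = \frac{\left(-14\right) \frac{1}{-10 - 40}}{320} = - \frac{14}{-50} \cdot \frac{1}{320} = \left(-14\right) \left(- \frac{1}{50}\right) \frac{1}{320} = \frac{7}{25} \cdot \frac{1}{320} = \frac{7}{8000}$)
$\left(J{\left(1229,-957 \right)} + 1224906\right) + c = \left(\frac{7}{8000} + 1224906\right) - 3369036 = \frac{9799248007}{8000} - 3369036 = - \frac{17153039993}{8000}$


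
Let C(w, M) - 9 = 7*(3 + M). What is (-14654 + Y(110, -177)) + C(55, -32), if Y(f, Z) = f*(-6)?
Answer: -15508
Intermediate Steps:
Y(f, Z) = -6*f
C(w, M) = 30 + 7*M (C(w, M) = 9 + 7*(3 + M) = 9 + (21 + 7*M) = 30 + 7*M)
(-14654 + Y(110, -177)) + C(55, -32) = (-14654 - 6*110) + (30 + 7*(-32)) = (-14654 - 660) + (30 - 224) = -15314 - 194 = -15508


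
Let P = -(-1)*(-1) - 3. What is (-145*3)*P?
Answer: 1740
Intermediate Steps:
P = -4 (P = -1*1 - 3 = -1 - 3 = -4)
(-145*3)*P = -145*3*(-4) = -29*15*(-4) = -435*(-4) = 1740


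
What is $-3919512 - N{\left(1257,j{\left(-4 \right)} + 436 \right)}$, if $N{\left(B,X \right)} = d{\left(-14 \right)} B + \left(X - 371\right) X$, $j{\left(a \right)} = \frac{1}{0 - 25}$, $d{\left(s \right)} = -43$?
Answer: $- \frac{2433613101}{625} \approx -3.8938 \cdot 10^{6}$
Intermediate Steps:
$j{\left(a \right)} = - \frac{1}{25}$ ($j{\left(a \right)} = \frac{1}{-25} = - \frac{1}{25}$)
$N{\left(B,X \right)} = - 43 B + X \left(-371 + X\right)$ ($N{\left(B,X \right)} = - 43 B + \left(X - 371\right) X = - 43 B + \left(-371 + X\right) X = - 43 B + X \left(-371 + X\right)$)
$-3919512 - N{\left(1257,j{\left(-4 \right)} + 436 \right)} = -3919512 - \left(\left(- \frac{1}{25} + 436\right)^{2} - 371 \left(- \frac{1}{25} + 436\right) - 54051\right) = -3919512 - \left(\left(\frac{10899}{25}\right)^{2} - \frac{4043529}{25} - 54051\right) = -3919512 - \left(\frac{118788201}{625} - \frac{4043529}{25} - 54051\right) = -3919512 - - \frac{16081899}{625} = -3919512 + \frac{16081899}{625} = - \frac{2433613101}{625}$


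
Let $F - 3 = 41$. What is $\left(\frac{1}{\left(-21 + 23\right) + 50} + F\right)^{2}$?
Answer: $\frac{5239521}{2704} \approx 1937.7$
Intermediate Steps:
$F = 44$ ($F = 3 + 41 = 44$)
$\left(\frac{1}{\left(-21 + 23\right) + 50} + F\right)^{2} = \left(\frac{1}{\left(-21 + 23\right) + 50} + 44\right)^{2} = \left(\frac{1}{2 + 50} + 44\right)^{2} = \left(\frac{1}{52} + 44\right)^{2} = \left(\frac{2289}{52}\right)^{2} = \frac{5239521}{2704}$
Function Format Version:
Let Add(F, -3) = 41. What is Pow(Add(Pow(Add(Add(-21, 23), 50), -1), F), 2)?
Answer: Rational(5239521, 2704) ≈ 1937.7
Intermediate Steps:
F = 44 (F = Add(3, 41) = 44)
Pow(Add(Pow(Add(Add(-21, 23), 50), -1), F), 2) = Pow(Add(Pow(Add(Add(-21, 23), 50), -1), 44), 2) = Pow(Add(Pow(Add(2, 50), -1), 44), 2) = Pow(Add(Pow(52, -1), 44), 2) = Pow(Add(Rational(1, 52), 44), 2) = Pow(Rational(2289, 52), 2) = Rational(5239521, 2704)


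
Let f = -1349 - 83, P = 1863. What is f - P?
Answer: -3295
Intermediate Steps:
f = -1432
f - P = -1432 - 1*1863 = -1432 - 1863 = -3295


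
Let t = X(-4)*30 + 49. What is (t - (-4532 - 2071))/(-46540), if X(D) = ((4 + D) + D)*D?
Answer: -1783/11635 ≈ -0.15324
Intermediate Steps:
X(D) = D*(4 + 2*D) (X(D) = (4 + 2*D)*D = D*(4 + 2*D))
t = 529 (t = (2*(-4)*(2 - 4))*30 + 49 = (2*(-4)*(-2))*30 + 49 = 16*30 + 49 = 480 + 49 = 529)
(t - (-4532 - 2071))/(-46540) = (529 - (-4532 - 2071))/(-46540) = (529 - 1*(-6603))*(-1/46540) = (529 + 6603)*(-1/46540) = 7132*(-1/46540) = -1783/11635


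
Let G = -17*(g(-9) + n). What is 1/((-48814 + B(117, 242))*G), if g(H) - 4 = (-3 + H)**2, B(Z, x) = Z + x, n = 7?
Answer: 1/127678925 ≈ 7.8321e-9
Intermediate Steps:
g(H) = 4 + (-3 + H)**2
G = -2635 (G = -17*((4 + (-3 - 9)**2) + 7) = -17*((4 + (-12)**2) + 7) = -17*((4 + 144) + 7) = -17*(148 + 7) = -17*155 = -2635)
1/((-48814 + B(117, 242))*G) = 1/((-48814 + (117 + 242))*(-2635)) = -1/2635/(-48814 + 359) = -1/2635/(-48455) = -1/48455*(-1/2635) = 1/127678925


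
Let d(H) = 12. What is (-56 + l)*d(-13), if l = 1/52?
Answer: -8733/13 ≈ -671.77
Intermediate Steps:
l = 1/52 ≈ 0.019231
(-56 + l)*d(-13) = (-56 + 1/52)*12 = -2911/52*12 = -8733/13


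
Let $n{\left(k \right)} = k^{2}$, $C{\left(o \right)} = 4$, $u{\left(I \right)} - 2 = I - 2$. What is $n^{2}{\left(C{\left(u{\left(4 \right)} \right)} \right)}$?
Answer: $256$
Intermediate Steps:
$u{\left(I \right)} = I$ ($u{\left(I \right)} = 2 + \left(I - 2\right) = 2 + \left(-2 + I\right) = I$)
$n^{2}{\left(C{\left(u{\left(4 \right)} \right)} \right)} = \left(4^{2}\right)^{2} = 16^{2} = 256$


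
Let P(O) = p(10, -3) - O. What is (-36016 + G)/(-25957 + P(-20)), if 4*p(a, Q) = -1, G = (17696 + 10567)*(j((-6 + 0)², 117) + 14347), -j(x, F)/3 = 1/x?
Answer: -1621803559/103749 ≈ -15632.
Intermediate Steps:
j(x, F) = -3/x
G = 1621947623/4 (G = (17696 + 10567)*(-3/(-6 + 0)² + 14347) = 28263*(-3/((-6)²) + 14347) = 28263*(-3/36 + 14347) = 28263*(-3*1/36 + 14347) = 28263*(-1/12 + 14347) = 28263*(172163/12) = 1621947623/4 ≈ 4.0549e+8)
p(a, Q) = -¼ (p(a, Q) = (¼)*(-1) = -¼)
P(O) = -¼ - O
(-36016 + G)/(-25957 + P(-20)) = (-36016 + 1621947623/4)/(-25957 + (-¼ - 1*(-20))) = 1621803559/(4*(-25957 + (-¼ + 20))) = 1621803559/(4*(-25957 + 79/4)) = 1621803559/(4*(-103749/4)) = (1621803559/4)*(-4/103749) = -1621803559/103749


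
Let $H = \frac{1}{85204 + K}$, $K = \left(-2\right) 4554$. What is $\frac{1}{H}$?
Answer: $76096$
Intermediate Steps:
$K = -9108$
$H = \frac{1}{76096}$ ($H = \frac{1}{85204 - 9108} = \frac{1}{76096} \approx 1.3141 \cdot 10^{-5}$)
$\frac{1}{H} = \frac{1}{\frac{1}{76096}} = 76096$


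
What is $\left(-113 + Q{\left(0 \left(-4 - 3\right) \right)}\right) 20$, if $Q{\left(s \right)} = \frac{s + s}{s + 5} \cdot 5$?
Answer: $-2260$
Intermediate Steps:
$Q{\left(s \right)} = \frac{10 s}{5 + s}$ ($Q{\left(s \right)} = \frac{2 s}{5 + s} 5 = \frac{10 s}{5 + s}$)
$\left(-113 + Q{\left(0 \left(-4 - 3\right) \right)}\right) 20 = \left(-113 + \frac{10 \cdot 0 \left(-4 - 3\right)}{5 + 0 \left(-4 - 3\right)}\right) 20 = \left(-113 + \frac{10 \cdot 0 \left(-7\right)}{5 + 0 \left(-7\right)}\right) 20 = \left(-113 + 10 \cdot 0 \frac{1}{5 + 0}\right) 20 = \left(-113 + 10 \cdot 0 \cdot \frac{1}{5}\right) 20 = \left(-113 + 0\right) 20 = \left(-113\right) 20 = -2260$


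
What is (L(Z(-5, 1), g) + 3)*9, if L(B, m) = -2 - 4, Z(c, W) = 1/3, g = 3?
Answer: -27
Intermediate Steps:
Z(c, W) = ⅓ (Z(c, W) = 1*(⅓) = ⅓)
L(B, m) = -6
(L(Z(-5, 1), g) + 3)*9 = (-6 + 3)*9 = -3*9 = -27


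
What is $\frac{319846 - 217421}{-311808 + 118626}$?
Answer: $- \frac{102425}{193182} \approx -0.5302$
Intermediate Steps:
$\frac{319846 - 217421}{-311808 + 118626} = \frac{319846 - 217421}{-193182} = \left(319846 - 217421\right) \left(- \frac{1}{193182}\right) = 102425 \left(- \frac{1}{193182}\right) = - \frac{102425}{193182}$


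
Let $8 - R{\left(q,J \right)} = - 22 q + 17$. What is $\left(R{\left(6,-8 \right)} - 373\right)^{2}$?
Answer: $62500$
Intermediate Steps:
$R{\left(q,J \right)} = -9 + 22 q$ ($R{\left(q,J \right)} = 8 - \left(- 22 q + 17\right) = 8 - \left(17 - 22 q\right) = 8 + \left(-17 + 22 q\right) = -9 + 22 q$)
$\left(R{\left(6,-8 \right)} - 373\right)^{2} = \left(\left(-9 + 22 \cdot 6\right) - 373\right)^{2} = \left(\left(-9 + 132\right) - 373\right)^{2} = \left(123 - 373\right)^{2} = \left(-250\right)^{2} = 62500$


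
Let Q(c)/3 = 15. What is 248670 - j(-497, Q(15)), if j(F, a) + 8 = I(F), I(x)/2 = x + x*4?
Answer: 253648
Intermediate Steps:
Q(c) = 45 (Q(c) = 3*15 = 45)
I(x) = 10*x (I(x) = 2*(x + x*4) = 2*(x + 4*x) = 2*(5*x) = 10*x)
j(F, a) = -8 + 10*F
248670 - j(-497, Q(15)) = 248670 - (-8 + 10*(-497)) = 248670 - (-8 - 4970) = 248670 - 1*(-4978) = 248670 + 4978 = 253648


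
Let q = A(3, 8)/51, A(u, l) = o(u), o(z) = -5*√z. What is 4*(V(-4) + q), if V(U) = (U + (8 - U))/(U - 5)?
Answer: -32/9 - 20*√3/51 ≈ -4.2348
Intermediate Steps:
A(u, l) = -5*√u
V(U) = 8/(-5 + U)
q = -5*√3/51 ≈ -0.16981
4*(V(-4) + q) = 4*(8/(-5 - 4) - 5*√3/51) = 4*(8/(-9) - 5*√3/51) = 4*(8*(-⅑) - 5*√3/51) = 4*(-8/9 - 5*√3/51) = -32/9 - 20*√3/51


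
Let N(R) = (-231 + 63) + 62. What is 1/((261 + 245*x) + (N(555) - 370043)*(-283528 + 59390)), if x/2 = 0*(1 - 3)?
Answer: 1/82964456823 ≈ 1.2053e-11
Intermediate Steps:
N(R) = -106 (N(R) = -168 + 62 = -106)
x = 0 (x = 2*(0*(1 - 3)) = 2*(0*(-2)) = 2*0 = 0)
1/((261 + 245*x) + (N(555) - 370043)*(-283528 + 59390)) = 1/((261 + 245*0) + (-106 - 370043)*(-283528 + 59390)) = 1/((261 + 0) - 370149*(-224138)) = 1/(261 + 82964456562) = 1/82964456823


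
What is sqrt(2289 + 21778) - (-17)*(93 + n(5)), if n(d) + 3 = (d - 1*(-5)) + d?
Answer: 1785 + sqrt(24067) ≈ 1940.1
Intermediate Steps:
n(d) = 2 + 2*d (n(d) = -3 + ((d - 1*(-5)) + d) = -3 + ((d + 5) + d) = -3 + ((5 + d) + d) = -3 + (5 + 2*d) = 2 + 2*d)
sqrt(2289 + 21778) - (-17)*(93 + n(5)) = sqrt(2289 + 21778) - (-17)*(93 + (2 + 2*5)) = sqrt(24067) - (-17)*(93 + (2 + 10)) = sqrt(24067) - (-17)*(93 + 12) = sqrt(24067) - (-17)*105 = sqrt(24067) - 1*(-1785) = sqrt(24067) + 1785 = 1785 + sqrt(24067)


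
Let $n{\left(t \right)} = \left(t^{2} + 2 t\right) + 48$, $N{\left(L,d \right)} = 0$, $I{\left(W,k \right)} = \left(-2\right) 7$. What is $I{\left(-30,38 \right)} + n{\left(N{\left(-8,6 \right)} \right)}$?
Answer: $34$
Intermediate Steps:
$I{\left(W,k \right)} = -14$
$n{\left(t \right)} = 48 + t^{2} + 2 t$
$I{\left(-30,38 \right)} + n{\left(N{\left(-8,6 \right)} \right)} = -14 + \left(48 + 0^{2} + 2 \cdot 0\right) = -14 + \left(48 + 0 + 0\right) = -14 + 48 = 34$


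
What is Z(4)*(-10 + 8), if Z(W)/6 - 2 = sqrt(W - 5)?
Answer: -24 - 12*I ≈ -24.0 - 12.0*I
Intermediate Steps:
Z(W) = 12 + 6*sqrt(-5 + W) (Z(W) = 12 + 6*sqrt(W - 5) = 12 + 6*sqrt(-5 + W))
Z(4)*(-10 + 8) = (12 + 6*sqrt(-5 + 4))*(-10 + 8) = (12 + 6*sqrt(-1))*(-2) = (12 + 6*I)*(-2) = -24 - 12*I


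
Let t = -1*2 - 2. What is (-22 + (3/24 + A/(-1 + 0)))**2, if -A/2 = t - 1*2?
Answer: 73441/64 ≈ 1147.5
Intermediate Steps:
t = -4 (t = -2 - 2 = -4)
A = 12 (A = -2*(-4 - 1*2) = -2*(-4 - 2) = -2*(-6) = 12)
(-22 + (3/24 + A/(-1 + 0)))**2 = (-22 + (3/24 + 12/(-1 + 0)))**2 = (-22 + (3*(1/24) + 12/(-1)))**2 = (-22 + (1/8 + 12*(-1)))**2 = (-22 + (1/8 - 12))**2 = (-22 - 95/8)**2 = (-271/8)**2 = 73441/64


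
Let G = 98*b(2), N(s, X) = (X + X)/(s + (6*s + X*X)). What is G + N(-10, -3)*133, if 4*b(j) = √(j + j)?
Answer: 3787/61 ≈ 62.082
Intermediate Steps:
b(j) = √2*√j/4 (b(j) = √(j + j)/4 = √(2*j)/4 = (√2*√j)/4 = √2*√j/4)
N(s, X) = 2*X/(X² + 7*s) (N(s, X) = (2*X)/(s + (6*s + X²)) = (2*X)/(s + (X² + 6*s)) = (2*X)/(X² + 7*s) = 2*X/(X² + 7*s))
G = 49 (G = 98*(√2*√2/4) = 98*(½) = 49)
G + N(-10, -3)*133 = 49 + (2*(-3)/((-3)² + 7*(-10)))*133 = 49 + (2*(-3)/(9 - 70))*133 = 49 + (2*(-3)/(-61))*133 = 49 + (2*(-3)*(-1/61))*133 = 49 + (6/61)*133 = 49 + 798/61 = 3787/61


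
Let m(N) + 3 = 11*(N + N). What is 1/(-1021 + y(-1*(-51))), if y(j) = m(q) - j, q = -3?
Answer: -1/1141 ≈ -0.00087642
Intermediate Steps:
m(N) = -3 + 22*N (m(N) = -3 + 11*(N + N) = -3 + 11*(2*N) = -3 + 22*N)
y(j) = -69 - j (y(j) = (-3 + 22*(-3)) - j = (-3 - 66) - j = -69 - j)
1/(-1021 + y(-1*(-51))) = 1/(-1021 + (-69 - (-1)*(-51))) = 1/(-1021 + (-69 - 1*51)) = 1/(-1021 + (-69 - 51)) = 1/(-1021 - 120) = 1/(-1141) = -1/1141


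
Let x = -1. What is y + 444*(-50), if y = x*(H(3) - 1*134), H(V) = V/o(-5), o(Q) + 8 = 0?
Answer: -176525/8 ≈ -22066.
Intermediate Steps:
o(Q) = -8 (o(Q) = -8 + 0 = -8)
H(V) = -V/8 (H(V) = V/(-8) = V*(-⅛) = -V/8)
y = 1075/8 (y = -(-⅛*3 - 1*134) = -(-3/8 - 134) = -1*(-1075/8) = 1075/8 ≈ 134.38)
y + 444*(-50) = 1075/8 + 444*(-50) = 1075/8 - 22200 = -176525/8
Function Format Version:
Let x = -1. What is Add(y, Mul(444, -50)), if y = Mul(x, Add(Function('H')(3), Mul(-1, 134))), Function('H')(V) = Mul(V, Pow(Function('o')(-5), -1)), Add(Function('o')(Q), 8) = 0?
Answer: Rational(-176525, 8) ≈ -22066.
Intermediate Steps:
Function('o')(Q) = -8 (Function('o')(Q) = Add(-8, 0) = -8)
Function('H')(V) = Mul(Rational(-1, 8), V) (Function('H')(V) = Mul(V, Pow(-8, -1)) = Mul(V, Rational(-1, 8)) = Mul(Rational(-1, 8), V))
y = Rational(1075, 8) (y = Mul(-1, Add(Mul(Rational(-1, 8), 3), Mul(-1, 134))) = Mul(-1, Add(Rational(-3, 8), -134)) = Mul(-1, Rational(-1075, 8)) = Rational(1075, 8) ≈ 134.38)
Add(y, Mul(444, -50)) = Add(Rational(1075, 8), Mul(444, -50)) = Add(Rational(1075, 8), -22200) = Rational(-176525, 8)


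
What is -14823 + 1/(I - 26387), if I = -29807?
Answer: -832963663/56194 ≈ -14823.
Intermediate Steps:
-14823 + 1/(I - 26387) = -14823 + 1/(-29807 - 26387) = -14823 + 1/(-56194) = -14823 - 1/56194 = -832963663/56194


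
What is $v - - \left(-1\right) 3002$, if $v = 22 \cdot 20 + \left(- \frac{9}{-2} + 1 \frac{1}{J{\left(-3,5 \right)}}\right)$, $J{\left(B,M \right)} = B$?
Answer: $- \frac{15347}{6} \approx -2557.8$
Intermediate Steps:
$v = \frac{2665}{6}$ ($v = 22 \cdot 20 + \left(- \frac{9}{-2} + 1 \frac{1}{-3}\right) = 440 + \left(\left(-9\right) \left(- \frac{1}{2}\right) + 1 \left(- \frac{1}{3}\right)\right) = 440 + \left(\frac{9}{2} - \frac{1}{3}\right) = 440 + \frac{25}{6} = \frac{2665}{6} \approx 444.17$)
$v - - \left(-1\right) 3002 = \frac{2665}{6} - - \left(-1\right) 3002 = \frac{2665}{6} - \left(-1\right) \left(-3002\right) = \frac{2665}{6} - 3002 = - \frac{15347}{6}$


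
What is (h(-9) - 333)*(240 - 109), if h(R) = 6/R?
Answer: -131131/3 ≈ -43710.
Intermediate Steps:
(h(-9) - 333)*(240 - 109) = (6/(-9) - 333)*(240 - 109) = (6*(-1/9) - 333)*131 = (-2/3 - 333)*131 = -1001/3*131 = -131131/3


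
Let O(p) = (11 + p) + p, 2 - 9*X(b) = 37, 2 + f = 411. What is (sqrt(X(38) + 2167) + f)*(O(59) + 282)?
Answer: 168099 + 274*sqrt(4867) ≈ 1.8721e+5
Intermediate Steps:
f = 409 (f = -2 + 411 = 409)
X(b) = -35/9 (X(b) = 2/9 - 1/9*37 = 2/9 - 37/9 = -35/9)
O(p) = 11 + 2*p
(sqrt(X(38) + 2167) + f)*(O(59) + 282) = (sqrt(-35/9 + 2167) + 409)*((11 + 2*59) + 282) = (sqrt(19468/9) + 409)*((11 + 118) + 282) = (2*sqrt(4867)/3 + 409)*(129 + 282) = (409 + 2*sqrt(4867)/3)*411 = 168099 + 274*sqrt(4867)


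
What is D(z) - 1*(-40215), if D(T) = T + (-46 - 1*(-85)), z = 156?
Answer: 40410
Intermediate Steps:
D(T) = 39 + T (D(T) = T + (-46 + 85) = T + 39 = 39 + T)
D(z) - 1*(-40215) = (39 + 156) - 1*(-40215) = 195 + 40215 = 40410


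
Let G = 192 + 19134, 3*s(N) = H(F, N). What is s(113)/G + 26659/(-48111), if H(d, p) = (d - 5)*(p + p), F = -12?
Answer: -288412994/464896593 ≈ -0.62038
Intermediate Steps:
H(d, p) = 2*p*(-5 + d) (H(d, p) = (-5 + d)*(2*p) = 2*p*(-5 + d))
s(N) = -34*N/3 (s(N) = (2*N*(-5 - 12))/3 = (2*N*(-17))/3 = (-34*N)/3 = -34*N/3)
G = 19326
s(113)/G + 26659/(-48111) = -34/3*113/19326 + 26659/(-48111) = -3842/3*1/19326 + 26659*(-1/48111) = -1921/28989 - 26659/48111 = -288412994/464896593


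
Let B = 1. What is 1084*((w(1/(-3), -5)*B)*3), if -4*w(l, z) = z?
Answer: 4065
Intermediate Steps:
w(l, z) = -z/4
1084*((w(1/(-3), -5)*B)*3) = 1084*((-¼*(-5)*1)*3) = 1084*(((5/4)*1)*3) = 1084*((5/4)*3) = 1084*(15/4) = 4065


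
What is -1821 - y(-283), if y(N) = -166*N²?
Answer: 13292953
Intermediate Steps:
-1821 - y(-283) = -1821 - (-166)*(-283)² = -1821 - (-166)*80089 = -1821 - 1*(-13294774) = -1821 + 13294774 = 13292953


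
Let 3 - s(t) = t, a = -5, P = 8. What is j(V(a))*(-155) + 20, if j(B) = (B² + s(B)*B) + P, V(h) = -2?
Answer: -290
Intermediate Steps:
s(t) = 3 - t
j(B) = 8 + B² + B*(3 - B) (j(B) = (B² + (3 - B)*B) + 8 = (B² + B*(3 - B)) + 8 = 8 + B² + B*(3 - B))
j(V(a))*(-155) + 20 = (8 + 3*(-2))*(-155) + 20 = (8 - 6)*(-155) + 20 = 2*(-155) + 20 = -310 + 20 = -290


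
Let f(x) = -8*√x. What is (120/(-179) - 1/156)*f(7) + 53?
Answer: 53 + 37798*√7/6981 ≈ 67.325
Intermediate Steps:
(120/(-179) - 1/156)*f(7) + 53 = (120/(-179) - 1/156)*(-8*√7) + 53 = (120*(-1/179) - 1*1/156)*(-8*√7) + 53 = (-120/179 - 1/156)*(-8*√7) + 53 = -(-37798)*√7/6981 + 53 = 37798*√7/6981 + 53 = 53 + 37798*√7/6981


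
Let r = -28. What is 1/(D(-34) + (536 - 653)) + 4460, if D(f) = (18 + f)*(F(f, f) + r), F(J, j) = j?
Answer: 3902501/875 ≈ 4460.0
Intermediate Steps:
D(f) = (-28 + f)*(18 + f) (D(f) = (18 + f)*(f - 28) = (18 + f)*(-28 + f) = (-28 + f)*(18 + f))
1/(D(-34) + (536 - 653)) + 4460 = 1/((-504 + (-34)² - 10*(-34)) + (536 - 653)) + 4460 = 1/((-504 + 1156 + 340) - 117) + 4460 = 1/(992 - 117) + 4460 = 1/875 + 4460 = 3902501/875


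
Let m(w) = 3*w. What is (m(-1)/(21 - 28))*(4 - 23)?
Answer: -57/7 ≈ -8.1429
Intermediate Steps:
(m(-1)/(21 - 28))*(4 - 23) = ((3*(-1))/(21 - 28))*(4 - 23) = -3/(-7)*(-19) = -3*(-1/7)*(-19) = (3/7)*(-19) = -57/7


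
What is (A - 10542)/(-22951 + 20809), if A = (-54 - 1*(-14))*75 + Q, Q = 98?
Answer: 6722/1071 ≈ 6.2764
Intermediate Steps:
A = -2902 (A = (-54 - 1*(-14))*75 + 98 = (-54 + 14)*75 + 98 = -40*75 + 98 = -3000 + 98 = -2902)
(A - 10542)/(-22951 + 20809) = (-2902 - 10542)/(-22951 + 20809) = -13444/(-2142) = -13444*(-1/2142) = 6722/1071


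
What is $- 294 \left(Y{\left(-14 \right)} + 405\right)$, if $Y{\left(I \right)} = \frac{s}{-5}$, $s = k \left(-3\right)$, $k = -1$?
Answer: $- \frac{594468}{5} \approx -1.1889 \cdot 10^{5}$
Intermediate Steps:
$s = 3$ ($s = \left(-1\right) \left(-3\right) = 3$)
$Y{\left(I \right)} = - \frac{3}{5}$ ($Y{\left(I \right)} = \frac{3}{-5} = 3 \left(- \frac{1}{5}\right) = - \frac{3}{5}$)
$- 294 \left(Y{\left(-14 \right)} + 405\right) = - 294 \left(- \frac{3}{5} + 405\right) = \left(-294\right) \frac{2022}{5} = - \frac{594468}{5}$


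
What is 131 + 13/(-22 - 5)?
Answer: 3524/27 ≈ 130.52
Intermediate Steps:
131 + 13/(-22 - 5) = 131 + 13/(-27) = 131 - 1/27*13 = 131 - 13/27 = 3524/27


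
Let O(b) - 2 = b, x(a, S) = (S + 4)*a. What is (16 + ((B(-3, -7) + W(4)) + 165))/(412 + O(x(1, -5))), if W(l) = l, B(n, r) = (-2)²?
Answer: 27/59 ≈ 0.45763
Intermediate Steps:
B(n, r) = 4
x(a, S) = a*(4 + S) (x(a, S) = (4 + S)*a = a*(4 + S))
O(b) = 2 + b
(16 + ((B(-3, -7) + W(4)) + 165))/(412 + O(x(1, -5))) = (16 + ((4 + 4) + 165))/(412 + (2 + 1*(4 - 5))) = (16 + (8 + 165))/(412 + (2 + 1*(-1))) = (16 + 173)/(412 + (2 - 1)) = 189/(412 + 1) = 189/413 = 189*(1/413) = 27/59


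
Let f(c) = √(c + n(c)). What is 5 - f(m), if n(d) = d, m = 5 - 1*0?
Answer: 5 - √10 ≈ 1.8377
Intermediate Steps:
m = 5 (m = 5 + 0 = 5)
f(c) = √2*√c (f(c) = √(c + c) = √(2*c) = √2*√c)
5 - f(m) = 5 - √2*√5 = 5 - √10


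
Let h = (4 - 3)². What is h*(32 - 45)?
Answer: -13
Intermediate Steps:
h = 1 (h = 1² = 1)
h*(32 - 45) = 1*(32 - 45) = 1*(-13) = -13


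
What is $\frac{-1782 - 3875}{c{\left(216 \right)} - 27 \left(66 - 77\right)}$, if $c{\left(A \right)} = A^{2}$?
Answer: $- \frac{5657}{46953} \approx -0.12048$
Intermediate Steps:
$\frac{-1782 - 3875}{c{\left(216 \right)} - 27 \left(66 - 77\right)} = \frac{-1782 - 3875}{216^{2} - 27 \left(66 - 77\right)} = \frac{-1782 - 3875}{46656 - -297} = - \frac{5657}{46656 + 297} = - \frac{5657}{46953}$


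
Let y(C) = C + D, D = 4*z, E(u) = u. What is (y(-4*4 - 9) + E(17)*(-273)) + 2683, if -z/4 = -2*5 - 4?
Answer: -1759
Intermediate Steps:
z = 56 (z = -4*(-2*5 - 4) = -4*(-10 - 4) = -4*(-14) = 56)
D = 224 (D = 4*56 = 224)
y(C) = 224 + C (y(C) = C + 224 = 224 + C)
(y(-4*4 - 9) + E(17)*(-273)) + 2683 = ((224 + (-4*4 - 9)) + 17*(-273)) + 2683 = ((224 + (-16 - 9)) - 4641) + 2683 = ((224 - 25) - 4641) + 2683 = (199 - 4641) + 2683 = -4442 + 2683 = -1759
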